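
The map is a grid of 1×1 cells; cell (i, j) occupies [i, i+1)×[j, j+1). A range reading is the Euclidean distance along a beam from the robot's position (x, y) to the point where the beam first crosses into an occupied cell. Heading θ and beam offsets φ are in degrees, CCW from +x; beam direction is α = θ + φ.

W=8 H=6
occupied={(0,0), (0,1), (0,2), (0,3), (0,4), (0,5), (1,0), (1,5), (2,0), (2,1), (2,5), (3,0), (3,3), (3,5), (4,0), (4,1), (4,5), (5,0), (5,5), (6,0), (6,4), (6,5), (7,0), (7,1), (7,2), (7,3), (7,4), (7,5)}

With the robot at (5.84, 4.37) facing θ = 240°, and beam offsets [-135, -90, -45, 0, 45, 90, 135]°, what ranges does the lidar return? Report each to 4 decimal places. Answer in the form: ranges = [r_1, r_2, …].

beam 1: φ=-135°, α=105°
  direction (-0.2588, 0.9659); cell (5,4); t to first gridline: x 3.2455, y 0.6522 (then +3.8637 / +1.0353)
    (5,5) via y @ 0.6522  # hit
  → r_1 = 0.6522
beam 2: φ=-90°, α=150°
  direction (-0.8660, 0.5000); cell (5,4); t to first gridline: x 0.9699, y 1.2600 (then +1.1547 / +2.0000)
    (4,4) via x @ 0.9699
    (4,5) via y @ 1.2600  # hit
  → r_2 = 1.2600
beam 3: φ=-45°, α=195°
  direction (-0.9659, -0.2588); cell (5,4); t to first gridline: x 0.8696, y 1.4296 (then +1.0353 / +3.8637)
    (4,4) via x @ 0.8696
    (4,3) via y @ 1.4296
    (3,3) via x @ 1.9049  # hit
  → r_3 = 1.9049
beam 4: φ=0°, α=240°
  direction (-0.5000, -0.8660); cell (5,4); t to first gridline: x 1.6800, y 0.4272 (then +2.0000 / +1.1547)
    (5,3) via y @ 0.4272
    (5,2) via y @ 1.5819
    (4,2) via x @ 1.6800
    (4,1) via y @ 2.7366  # hit
  → r_4 = 2.7366
beam 5: φ=45°, α=285°
  direction (0.2588, -0.9659); cell (5,4); t to first gridline: x 0.6182, y 0.3831 (then +3.8637 / +1.0353)
    (5,3) via y @ 0.3831
    (6,3) via x @ 0.6182
    (6,2) via y @ 1.4183
    (6,1) via y @ 2.4536
    (6,0) via y @ 3.4889  # hit
  → r_5 = 3.4889
beam 6: φ=90°, α=330°
  direction (0.8660, -0.5000); cell (5,4); t to first gridline: x 0.1848, y 0.7400 (then +1.1547 / +2.0000)
    (6,4) via x @ 0.1848  # hit
  → r_6 = 0.1848
beam 7: φ=135°, α=15°
  direction (0.9659, 0.2588); cell (5,4); t to first gridline: x 0.1656, y 2.4341 (then +1.0353 / +3.8637)
    (6,4) via x @ 0.1656  # hit
  → r_7 = 0.1656

ranges = [0.6522, 1.2600, 1.9049, 2.7366, 3.4889, 0.1848, 0.1656]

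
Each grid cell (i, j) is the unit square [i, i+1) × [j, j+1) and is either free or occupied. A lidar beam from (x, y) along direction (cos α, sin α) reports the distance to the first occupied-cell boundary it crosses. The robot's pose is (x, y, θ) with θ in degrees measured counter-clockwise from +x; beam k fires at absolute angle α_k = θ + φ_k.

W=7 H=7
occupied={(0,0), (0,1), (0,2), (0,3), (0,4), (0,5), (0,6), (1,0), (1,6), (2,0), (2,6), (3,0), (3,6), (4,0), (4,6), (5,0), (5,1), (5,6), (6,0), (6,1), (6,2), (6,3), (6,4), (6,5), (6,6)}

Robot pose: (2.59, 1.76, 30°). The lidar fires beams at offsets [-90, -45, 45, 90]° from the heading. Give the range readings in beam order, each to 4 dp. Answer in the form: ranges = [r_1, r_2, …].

ranges = [0.8776, 2.4950, 4.3896, 3.1800]

beam 1: φ=-90°, α=300°
  dir = (cos 300°, sin 300°) = (0.5000, -0.8660); from cell (2,1)
  next x-line at t=0.8200, next y-line at t=0.8776; Δt_x=2.0000, Δt_y=1.1547
    x: enter (3,1) at t=0.8200
    y: enter (3,0) at t=0.8776 ← occupied
  → r_1 = 0.8776
beam 2: φ=-45°, α=345°
  dir = (cos 345°, sin 345°) = (0.9659, -0.2588); from cell (2,1)
  next x-line at t=0.4245, next y-line at t=2.9364; Δt_x=1.0353, Δt_y=3.8637
    x: enter (3,1) at t=0.4245
    x: enter (4,1) at t=1.4597
    x: enter (5,1) at t=2.4950 ← occupied
  → r_2 = 2.4950
beam 3: φ=45°, α=75°
  dir = (cos 75°, sin 75°) = (0.2588, 0.9659); from cell (2,1)
  next x-line at t=1.5841, next y-line at t=0.2485; Δt_x=3.8637, Δt_y=1.0353
    y: enter (2,2) at t=0.2485
    y: enter (2,3) at t=1.2837
    x: enter (3,3) at t=1.5841
    y: enter (3,4) at t=2.3190
    y: enter (3,5) at t=3.3543
    y: enter (3,6) at t=4.3896 ← occupied
  → r_3 = 4.3896
beam 4: φ=90°, α=120°
  dir = (cos 120°, sin 120°) = (-0.5000, 0.8660); from cell (2,1)
  next x-line at t=1.1800, next y-line at t=0.2771; Δt_x=2.0000, Δt_y=1.1547
    y: enter (2,2) at t=0.2771
    x: enter (1,2) at t=1.1800
    y: enter (1,3) at t=1.4318
    y: enter (1,4) at t=2.5865
    x: enter (0,4) at t=3.1800 ← occupied
  → r_4 = 3.1800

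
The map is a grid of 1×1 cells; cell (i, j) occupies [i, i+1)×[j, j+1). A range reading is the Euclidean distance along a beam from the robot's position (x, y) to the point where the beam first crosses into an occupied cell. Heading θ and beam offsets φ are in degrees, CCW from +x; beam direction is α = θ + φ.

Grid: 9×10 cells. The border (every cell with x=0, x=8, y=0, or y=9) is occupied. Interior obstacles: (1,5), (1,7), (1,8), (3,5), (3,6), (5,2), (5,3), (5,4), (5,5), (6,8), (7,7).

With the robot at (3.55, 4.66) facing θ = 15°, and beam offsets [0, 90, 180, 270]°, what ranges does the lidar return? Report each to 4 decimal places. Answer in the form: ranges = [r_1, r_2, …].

beam 1: φ=0°, α=15°
  dir = (cos 15°, sin 15°) = (0.9659, 0.2588); from cell (3,4)
  next x-line at t=0.4659, next y-line at t=1.3137; Δt_x=1.0353, Δt_y=3.8637
    x: enter (4,4) at t=0.4659
    y: enter (4,5) at t=1.3137
    x: enter (5,5) at t=1.5012 ← occupied
  → r_1 = 1.5012
beam 2: φ=90°, α=105°
  dir = (cos 105°, sin 105°) = (-0.2588, 0.9659); from cell (3,4)
  next x-line at t=2.1250, next y-line at t=0.3520; Δt_x=3.8637, Δt_y=1.0353
    y: enter (3,5) at t=0.3520 ← occupied
  → r_2 = 0.3520
beam 3: φ=180°, α=195°
  dir = (cos 195°, sin 195°) = (-0.9659, -0.2588); from cell (3,4)
  next x-line at t=0.5694, next y-line at t=2.5500; Δt_x=1.0353, Δt_y=3.8637
    x: enter (2,4) at t=0.5694
    x: enter (1,4) at t=1.6047
    y: enter (1,3) at t=2.5500
    x: enter (0,3) at t=2.6400 ← occupied
  → r_3 = 2.6400
beam 4: φ=270°, α=285°
  dir = (cos 285°, sin 285°) = (0.2588, -0.9659); from cell (3,4)
  next x-line at t=1.7387, next y-line at t=0.6833; Δt_x=3.8637, Δt_y=1.0353
    y: enter (3,3) at t=0.6833
    y: enter (3,2) at t=1.7186
    x: enter (4,2) at t=1.7387
    y: enter (4,1) at t=2.7538
    y: enter (4,0) at t=3.7891 ← occupied
  → r_4 = 3.7891

ranges = [1.5012, 0.3520, 2.6400, 3.7891]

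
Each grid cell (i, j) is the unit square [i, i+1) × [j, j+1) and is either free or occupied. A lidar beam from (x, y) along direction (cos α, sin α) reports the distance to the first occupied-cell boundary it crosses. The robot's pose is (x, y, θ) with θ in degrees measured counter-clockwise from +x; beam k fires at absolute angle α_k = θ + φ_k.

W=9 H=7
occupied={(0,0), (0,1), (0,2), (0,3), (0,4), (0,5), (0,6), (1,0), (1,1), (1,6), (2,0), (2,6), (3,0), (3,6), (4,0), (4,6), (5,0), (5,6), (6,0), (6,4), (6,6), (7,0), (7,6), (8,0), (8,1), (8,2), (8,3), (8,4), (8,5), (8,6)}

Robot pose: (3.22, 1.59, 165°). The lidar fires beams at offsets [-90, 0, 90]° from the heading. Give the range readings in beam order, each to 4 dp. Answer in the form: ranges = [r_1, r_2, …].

ranges = [4.5656, 1.2630, 0.6108]

beam 1: φ=-90°, α=75°
  dir = (cos 75°, sin 75°) = (0.2588, 0.9659); from cell (3,1)
  next x-line at t=3.0137, next y-line at t=0.4245; Δt_x=3.8637, Δt_y=1.0353
    y: enter (3,2) at t=0.4245
    y: enter (3,3) at t=1.4597
    y: enter (3,4) at t=2.4950
    x: enter (4,4) at t=3.0137
    y: enter (4,5) at t=3.5303
    y: enter (4,6) at t=4.5656 ← occupied
  → r_1 = 4.5656
beam 2: φ=0°, α=165°
  dir = (cos 165°, sin 165°) = (-0.9659, 0.2588); from cell (3,1)
  next x-line at t=0.2278, next y-line at t=1.5841; Δt_x=1.0353, Δt_y=3.8637
    x: enter (2,1) at t=0.2278
    x: enter (1,1) at t=1.2630 ← occupied
  → r_2 = 1.2630
beam 3: φ=90°, α=255°
  dir = (cos 255°, sin 255°) = (-0.2588, -0.9659); from cell (3,1)
  next x-line at t=0.8500, next y-line at t=0.6108; Δt_x=3.8637, Δt_y=1.0353
    y: enter (3,0) at t=0.6108 ← occupied
  → r_3 = 0.6108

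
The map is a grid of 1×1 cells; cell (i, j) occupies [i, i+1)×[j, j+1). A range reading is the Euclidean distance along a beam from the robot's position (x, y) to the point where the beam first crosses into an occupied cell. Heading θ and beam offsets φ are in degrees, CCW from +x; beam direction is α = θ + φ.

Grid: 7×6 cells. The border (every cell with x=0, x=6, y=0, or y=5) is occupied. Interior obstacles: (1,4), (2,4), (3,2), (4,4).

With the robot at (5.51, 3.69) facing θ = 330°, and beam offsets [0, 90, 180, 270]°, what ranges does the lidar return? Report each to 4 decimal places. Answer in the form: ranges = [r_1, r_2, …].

ranges = [0.5658, 0.9800, 0.6200, 3.1061]

beam 1: φ=0°, α=330°
  d=(0.8660,-0.5000)  start (5,3)  tX=0.5658 tY=1.3800  stride 1/|dx|=1.1547 1/|dy|=2.0000
    cross x-line → (6,3), t=0.5658 (wall)
  → r_1 = 0.5658
beam 2: φ=90°, α=60°
  d=(0.5000,0.8660)  start (5,3)  tX=0.9800 tY=0.3580  stride 1/|dx|=2.0000 1/|dy|=1.1547
    cross y-line → (5,4), t=0.3580
    cross x-line → (6,4), t=0.9800 (wall)
  → r_2 = 0.9800
beam 3: φ=180°, α=150°
  d=(-0.8660,0.5000)  start (5,3)  tX=0.5889 tY=0.6200  stride 1/|dx|=1.1547 1/|dy|=2.0000
    cross x-line → (4,3), t=0.5889
    cross y-line → (4,4), t=0.6200 (wall)
  → r_3 = 0.6200
beam 4: φ=270°, α=240°
  d=(-0.5000,-0.8660)  start (5,3)  tX=1.0200 tY=0.7967  stride 1/|dx|=2.0000 1/|dy|=1.1547
    cross y-line → (5,2), t=0.7967
    cross x-line → (4,2), t=1.0200
    cross y-line → (4,1), t=1.9514
    cross x-line → (3,1), t=3.0200
    cross y-line → (3,0), t=3.1061 (wall)
  → r_4 = 3.1061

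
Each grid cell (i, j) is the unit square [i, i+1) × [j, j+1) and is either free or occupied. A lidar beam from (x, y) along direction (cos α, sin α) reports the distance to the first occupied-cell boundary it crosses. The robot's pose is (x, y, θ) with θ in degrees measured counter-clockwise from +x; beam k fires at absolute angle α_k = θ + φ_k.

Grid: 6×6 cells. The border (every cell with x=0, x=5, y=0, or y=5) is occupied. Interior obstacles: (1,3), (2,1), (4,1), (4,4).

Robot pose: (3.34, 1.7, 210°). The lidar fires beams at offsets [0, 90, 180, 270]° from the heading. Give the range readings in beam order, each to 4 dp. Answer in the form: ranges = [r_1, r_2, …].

beam 1: φ=0°, α=210°
  dir = (cos 210°, sin 210°) = (-0.8660, -0.5000); from cell (3,1)
  next x-line at t=0.3926, next y-line at t=1.4000; Δt_x=1.1547, Δt_y=2.0000
    x: enter (2,1) at t=0.3926 ← occupied
  → r_1 = 0.3926
beam 2: φ=90°, α=300°
  dir = (cos 300°, sin 300°) = (0.5000, -0.8660); from cell (3,1)
  next x-line at t=1.3200, next y-line at t=0.8083; Δt_x=2.0000, Δt_y=1.1547
    y: enter (3,0) at t=0.8083 ← occupied
  → r_2 = 0.8083
beam 3: φ=180°, α=30°
  dir = (cos 30°, sin 30°) = (0.8660, 0.5000); from cell (3,1)
  next x-line at t=0.7621, next y-line at t=0.6000; Δt_x=1.1547, Δt_y=2.0000
    y: enter (3,2) at t=0.6000
    x: enter (4,2) at t=0.7621
    x: enter (5,2) at t=1.9168 ← occupied
  → r_3 = 1.9168
beam 4: φ=270°, α=120°
  dir = (cos 120°, sin 120°) = (-0.5000, 0.8660); from cell (3,1)
  next x-line at t=0.6800, next y-line at t=0.3464; Δt_x=2.0000, Δt_y=1.1547
    y: enter (3,2) at t=0.3464
    x: enter (2,2) at t=0.6800
    y: enter (2,3) at t=1.5011
    y: enter (2,4) at t=2.6558
    x: enter (1,4) at t=2.6800
    y: enter (1,5) at t=3.8105 ← occupied
  → r_4 = 3.8105

ranges = [0.3926, 0.8083, 1.9168, 3.8105]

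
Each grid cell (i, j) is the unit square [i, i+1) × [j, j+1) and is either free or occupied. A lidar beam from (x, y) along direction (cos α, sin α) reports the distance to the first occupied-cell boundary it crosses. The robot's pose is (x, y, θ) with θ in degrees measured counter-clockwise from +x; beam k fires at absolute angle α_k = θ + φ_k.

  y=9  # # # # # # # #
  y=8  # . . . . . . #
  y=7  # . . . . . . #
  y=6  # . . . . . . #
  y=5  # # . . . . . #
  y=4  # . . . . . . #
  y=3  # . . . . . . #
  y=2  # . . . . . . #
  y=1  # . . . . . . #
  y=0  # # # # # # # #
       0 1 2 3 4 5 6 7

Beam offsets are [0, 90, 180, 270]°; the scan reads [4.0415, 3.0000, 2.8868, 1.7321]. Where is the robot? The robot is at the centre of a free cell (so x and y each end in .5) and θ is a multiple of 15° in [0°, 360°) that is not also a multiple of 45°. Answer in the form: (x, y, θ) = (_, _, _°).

(x, y, θ) = (3.5, 2.5, 30°)

The pose lattice has 47·16 = 752 candidates. Test each by forward raycasting.
  (5.5, 6.5, 15°): beam 1 = 1.5529 ≠ 4.0415 ✗
  (4.5, 7.5, 240°): beam 1 = 7.0000 ≠ 4.0415 ✗
  (2.5, 2.5, 30°): beam 1 = 5.1962 ≠ 4.0415 ✗
  (6.5, 2.5, 195°): beam 1 = 5.6940 ≠ 4.0415 ✗
  …
  (3.5, 2.5, 30°): r_1=4.0415, r_2=3.0000, r_3=2.8868, r_4=1.7321 — all match ✓
Unique over the lattice → pose = (3.5, 2.5, 30°).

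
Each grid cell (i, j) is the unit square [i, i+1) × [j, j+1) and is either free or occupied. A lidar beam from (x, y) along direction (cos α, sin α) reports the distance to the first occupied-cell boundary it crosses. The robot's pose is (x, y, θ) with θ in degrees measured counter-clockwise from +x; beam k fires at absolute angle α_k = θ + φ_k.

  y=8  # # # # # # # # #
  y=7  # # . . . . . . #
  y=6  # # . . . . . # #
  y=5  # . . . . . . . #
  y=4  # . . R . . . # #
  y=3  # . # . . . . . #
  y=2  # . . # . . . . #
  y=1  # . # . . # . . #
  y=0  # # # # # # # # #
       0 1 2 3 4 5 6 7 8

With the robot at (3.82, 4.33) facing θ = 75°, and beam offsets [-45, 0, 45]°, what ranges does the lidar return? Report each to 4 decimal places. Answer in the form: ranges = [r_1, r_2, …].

beam 1: φ=-45°, α=30°
  direction (0.8660, 0.5000); cell (3,4); t to first gridline: x 0.2078, y 1.3400 (then +1.1547 / +2.0000)
    (4,4) via x @ 0.2078
    (4,5) via y @ 1.3400
    (5,5) via x @ 1.3625
    (6,5) via x @ 2.5172
    (6,6) via y @ 3.3400
    (7,6) via x @ 3.6719  # hit
  → r_1 = 3.6719
beam 2: φ=0°, α=75°
  direction (0.2588, 0.9659); cell (3,4); t to first gridline: x 0.6955, y 0.6936 (then +3.8637 / +1.0353)
    (3,5) via y @ 0.6936
    (4,5) via x @ 0.6955
    (4,6) via y @ 1.7289
    (4,7) via y @ 2.7642
    (4,8) via y @ 3.7995  # hit
  → r_2 = 3.7995
beam 3: φ=45°, α=120°
  direction (-0.5000, 0.8660); cell (3,4); t to first gridline: x 1.6400, y 0.7736 (then +2.0000 / +1.1547)
    (3,5) via y @ 0.7736
    (2,5) via x @ 1.6400
    (2,6) via y @ 1.9283
    (2,7) via y @ 3.0831
    (1,7) via x @ 3.6400  # hit
  → r_3 = 3.6400

ranges = [3.6719, 3.7995, 3.6400]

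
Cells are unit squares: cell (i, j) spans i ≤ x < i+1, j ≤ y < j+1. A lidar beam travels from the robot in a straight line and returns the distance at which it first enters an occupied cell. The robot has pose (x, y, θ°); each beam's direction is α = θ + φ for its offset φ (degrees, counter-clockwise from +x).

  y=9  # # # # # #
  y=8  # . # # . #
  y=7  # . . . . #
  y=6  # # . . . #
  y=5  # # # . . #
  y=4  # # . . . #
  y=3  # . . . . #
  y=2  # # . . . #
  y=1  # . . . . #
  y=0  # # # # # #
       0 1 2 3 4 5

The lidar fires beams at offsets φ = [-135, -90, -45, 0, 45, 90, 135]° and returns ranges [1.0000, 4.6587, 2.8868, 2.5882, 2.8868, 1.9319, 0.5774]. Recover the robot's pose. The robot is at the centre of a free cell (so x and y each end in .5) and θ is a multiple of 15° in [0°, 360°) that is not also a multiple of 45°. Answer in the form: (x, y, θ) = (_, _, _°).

(x, y, θ) = (4.5, 3.5, 195°)

Candidates: 25 free-cell centres × 16 headings = 400 poses. Raycast each; keep the one whose scan matches to 4 dp.
  (3.5, 2.5, 75°): beam 1 = 1.7321 ≠ 1.0000 ✗
  (3.5, 6.5, 75°): beam 1 = 3.0000 ≠ 1.0000 ✗
  (3.5, 5.5, 150°): beam 1 = 1.5529 ≠ 1.0000 ✗
  …
  (4.5, 3.5, 195°): r_1=1.0000, r_2=4.6587, r_3=2.8868, r_4=2.5882, r_5=2.8868, r_6=1.9319, r_7=0.5774 — all match ✓
Only this pose fits every beam.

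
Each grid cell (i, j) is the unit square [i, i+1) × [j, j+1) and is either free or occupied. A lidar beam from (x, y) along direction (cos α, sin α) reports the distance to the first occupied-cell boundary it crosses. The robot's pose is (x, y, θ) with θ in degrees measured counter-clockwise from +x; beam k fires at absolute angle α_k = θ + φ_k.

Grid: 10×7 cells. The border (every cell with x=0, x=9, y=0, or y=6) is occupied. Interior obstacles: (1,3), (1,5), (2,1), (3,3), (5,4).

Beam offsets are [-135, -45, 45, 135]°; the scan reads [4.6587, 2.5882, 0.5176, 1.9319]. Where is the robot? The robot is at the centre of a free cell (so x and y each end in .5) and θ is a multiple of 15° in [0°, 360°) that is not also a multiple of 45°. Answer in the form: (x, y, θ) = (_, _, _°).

(x, y, θ) = (6.5, 5.5, 30°)

Enumerate (i+0.5, j+0.5, θ) over the 35 free cells and 16 admissible headings. For each, cast all 4 beams and compare to the given ranges.
  (4.5, 5.5, 60°): beam 2 = 1.9319 ≠ 2.5882 ✗
  (7.5, 4.5, 75°): beam 1 = 3.0000 ≠ 4.6587 ✗
  (3.5, 1.5, 330°): beam 1 = 0.5176 ≠ 4.6587 ✗
  …
  (6.5, 5.5, 30°): r_1=4.6587, r_2=2.5882, r_3=0.5176, r_4=1.9319 — all match ✓
Unique over the lattice → pose = (6.5, 5.5, 30°).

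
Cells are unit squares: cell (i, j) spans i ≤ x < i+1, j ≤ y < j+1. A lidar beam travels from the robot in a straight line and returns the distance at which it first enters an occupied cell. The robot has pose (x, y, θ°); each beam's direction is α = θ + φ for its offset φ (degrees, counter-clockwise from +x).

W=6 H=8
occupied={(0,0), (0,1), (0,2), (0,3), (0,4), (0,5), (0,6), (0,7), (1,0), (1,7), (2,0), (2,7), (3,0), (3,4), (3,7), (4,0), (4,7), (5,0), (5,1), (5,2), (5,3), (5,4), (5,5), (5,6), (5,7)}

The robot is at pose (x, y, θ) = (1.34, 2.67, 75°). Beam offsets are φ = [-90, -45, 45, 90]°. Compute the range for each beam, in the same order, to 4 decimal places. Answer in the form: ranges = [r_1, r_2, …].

beam 1: φ=-90°, α=345°
  d=(0.9659,-0.2588)  start (1,2)  tX=0.6833 tY=2.5887  stride 1/|dx|=1.0353 1/|dy|=3.8637
    cross x-line → (2,2), t=0.6833
    cross x-line → (3,2), t=1.7186
    cross y-line → (3,1), t=2.5887
    cross x-line → (4,1), t=2.7538
    cross x-line → (5,1), t=3.7891 (wall)
  → r_1 = 3.7891
beam 2: φ=-45°, α=30°
  d=(0.8660,0.5000)  start (1,2)  tX=0.7621 tY=0.6600  stride 1/|dx|=1.1547 1/|dy|=2.0000
    cross y-line → (1,3), t=0.6600
    cross x-line → (2,3), t=0.7621
    cross x-line → (3,3), t=1.9168
    cross y-line → (3,4), t=2.6600 (wall)
  → r_2 = 2.6600
beam 3: φ=45°, α=120°
  d=(-0.5000,0.8660)  start (1,2)  tX=0.6800 tY=0.3811  stride 1/|dx|=2.0000 1/|dy|=1.1547
    cross y-line → (1,3), t=0.3811
    cross x-line → (0,3), t=0.6800 (wall)
  → r_3 = 0.6800
beam 4: φ=90°, α=165°
  d=(-0.9659,0.2588)  start (1,2)  tX=0.3520 tY=1.2750  stride 1/|dx|=1.0353 1/|dy|=3.8637
    cross x-line → (0,2), t=0.3520 (wall)
  → r_4 = 0.3520

ranges = [3.7891, 2.6600, 0.6800, 0.3520]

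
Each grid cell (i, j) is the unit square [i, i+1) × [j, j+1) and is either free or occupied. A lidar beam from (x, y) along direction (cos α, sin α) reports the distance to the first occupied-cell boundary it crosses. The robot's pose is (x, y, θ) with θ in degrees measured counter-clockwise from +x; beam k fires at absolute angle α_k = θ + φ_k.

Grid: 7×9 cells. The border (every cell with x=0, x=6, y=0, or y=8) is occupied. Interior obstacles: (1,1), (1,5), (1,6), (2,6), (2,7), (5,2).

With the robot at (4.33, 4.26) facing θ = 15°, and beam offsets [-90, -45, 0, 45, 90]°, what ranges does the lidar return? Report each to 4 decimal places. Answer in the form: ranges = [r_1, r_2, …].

beam 1: φ=-90°, α=285°
  d=(0.2588,-0.9659)  start (4,4)  tX=2.5887 tY=0.2692  stride 1/|dx|=3.8637 1/|dy|=1.0353
    cross y-line → (4,3), t=0.2692
    cross y-line → (4,2), t=1.3044
    cross y-line → (4,1), t=2.3397
    cross x-line → (5,1), t=2.5887
    cross y-line → (5,0), t=3.3750 (wall)
  → r_1 = 3.3750
beam 2: φ=-45°, α=330°
  d=(0.8660,-0.5000)  start (4,4)  tX=0.7736 tY=0.5200  stride 1/|dx|=1.1547 1/|dy|=2.0000
    cross y-line → (4,3), t=0.5200
    cross x-line → (5,3), t=0.7736
    cross x-line → (6,3), t=1.9283 (wall)
  → r_2 = 1.9283
beam 3: φ=0°, α=15°
  d=(0.9659,0.2588)  start (4,4)  tX=0.6936 tY=2.8591  stride 1/|dx|=1.0353 1/|dy|=3.8637
    cross x-line → (5,4), t=0.6936
    cross x-line → (6,4), t=1.7289 (wall)
  → r_3 = 1.7289
beam 4: φ=45°, α=60°
  d=(0.5000,0.8660)  start (4,4)  tX=1.3400 tY=0.8545  stride 1/|dx|=2.0000 1/|dy|=1.1547
    cross y-line → (4,5), t=0.8545
    cross x-line → (5,5), t=1.3400
    cross y-line → (5,6), t=2.0092
    cross y-line → (5,7), t=3.1639
    cross x-line → (6,7), t=3.3400 (wall)
  → r_4 = 3.3400
beam 5: φ=90°, α=105°
  d=(-0.2588,0.9659)  start (4,4)  tX=1.2750 tY=0.7661  stride 1/|dx|=3.8637 1/|dy|=1.0353
    cross y-line → (4,5), t=0.7661
    cross x-line → (3,5), t=1.2750
    cross y-line → (3,6), t=1.8014
    cross y-line → (3,7), t=2.8367
    cross y-line → (3,8), t=3.8719 (wall)
  → r_5 = 3.8719

ranges = [3.3750, 1.9283, 1.7289, 3.3400, 3.8719]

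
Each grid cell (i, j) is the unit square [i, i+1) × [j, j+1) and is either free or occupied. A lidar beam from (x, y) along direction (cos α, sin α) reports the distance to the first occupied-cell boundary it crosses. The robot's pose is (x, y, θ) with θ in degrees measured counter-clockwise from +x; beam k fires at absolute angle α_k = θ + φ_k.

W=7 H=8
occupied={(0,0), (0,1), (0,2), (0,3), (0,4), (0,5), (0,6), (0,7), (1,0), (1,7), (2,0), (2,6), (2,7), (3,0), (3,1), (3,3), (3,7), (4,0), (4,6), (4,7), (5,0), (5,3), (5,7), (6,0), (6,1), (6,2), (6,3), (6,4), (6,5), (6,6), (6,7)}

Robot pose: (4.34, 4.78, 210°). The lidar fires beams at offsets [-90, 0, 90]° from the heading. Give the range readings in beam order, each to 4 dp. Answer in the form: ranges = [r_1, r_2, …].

ranges = [2.5634, 3.8567, 1.3200]

beam 1: φ=-90°, α=120°
  dir = (cos 120°, sin 120°) = (-0.5000, 0.8660); from cell (4,4)
  next x-line at t=0.6800, next y-line at t=0.2540; Δt_x=2.0000, Δt_y=1.1547
    y: enter (4,5) at t=0.2540
    x: enter (3,5) at t=0.6800
    y: enter (3,6) at t=1.4087
    y: enter (3,7) at t=2.5634 ← occupied
  → r_1 = 2.5634
beam 2: φ=0°, α=210°
  dir = (cos 210°, sin 210°) = (-0.8660, -0.5000); from cell (4,4)
  next x-line at t=0.3926, next y-line at t=1.5600; Δt_x=1.1547, Δt_y=2.0000
    x: enter (3,4) at t=0.3926
    x: enter (2,4) at t=1.5473
    y: enter (2,3) at t=1.5600
    x: enter (1,3) at t=2.7020
    y: enter (1,2) at t=3.5600
    x: enter (0,2) at t=3.8567 ← occupied
  → r_2 = 3.8567
beam 3: φ=90°, α=300°
  dir = (cos 300°, sin 300°) = (0.5000, -0.8660); from cell (4,4)
  next x-line at t=1.3200, next y-line at t=0.9007; Δt_x=2.0000, Δt_y=1.1547
    y: enter (4,3) at t=0.9007
    x: enter (5,3) at t=1.3200 ← occupied
  → r_3 = 1.3200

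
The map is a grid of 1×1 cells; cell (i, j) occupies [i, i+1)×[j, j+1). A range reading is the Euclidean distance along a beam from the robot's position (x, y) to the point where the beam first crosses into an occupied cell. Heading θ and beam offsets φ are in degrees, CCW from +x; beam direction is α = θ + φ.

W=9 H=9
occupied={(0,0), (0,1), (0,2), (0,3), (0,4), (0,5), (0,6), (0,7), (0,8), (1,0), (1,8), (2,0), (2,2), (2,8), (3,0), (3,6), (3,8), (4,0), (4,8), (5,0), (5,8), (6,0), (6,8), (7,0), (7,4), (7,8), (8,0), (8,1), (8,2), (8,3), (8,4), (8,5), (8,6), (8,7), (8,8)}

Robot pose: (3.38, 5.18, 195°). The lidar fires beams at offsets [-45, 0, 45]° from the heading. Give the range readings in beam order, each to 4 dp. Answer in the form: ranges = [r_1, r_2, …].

beam 1: φ=-45°, α=150°
  dir = (cos 150°, sin 150°) = (-0.8660, 0.5000); from cell (3,5)
  next x-line at t=0.4388, next y-line at t=1.6400; Δt_x=1.1547, Δt_y=2.0000
    x: enter (2,5) at t=0.4388
    x: enter (1,5) at t=1.5935
    y: enter (1,6) at t=1.6400
    x: enter (0,6) at t=2.7482 ← occupied
  → r_1 = 2.7482
beam 2: φ=0°, α=195°
  dir = (cos 195°, sin 195°) = (-0.9659, -0.2588); from cell (3,5)
  next x-line at t=0.3934, next y-line at t=0.6955; Δt_x=1.0353, Δt_y=3.8637
    x: enter (2,5) at t=0.3934
    y: enter (2,4) at t=0.6955
    x: enter (1,4) at t=1.4287
    x: enter (0,4) at t=2.4640 ← occupied
  → r_2 = 2.4640
beam 3: φ=45°, α=240°
  dir = (cos 240°, sin 240°) = (-0.5000, -0.8660); from cell (3,5)
  next x-line at t=0.7600, next y-line at t=0.2078; Δt_x=2.0000, Δt_y=1.1547
    y: enter (3,4) at t=0.2078
    x: enter (2,4) at t=0.7600
    y: enter (2,3) at t=1.3625
    y: enter (2,2) at t=2.5172 ← occupied
  → r_3 = 2.5172

ranges = [2.7482, 2.4640, 2.5172]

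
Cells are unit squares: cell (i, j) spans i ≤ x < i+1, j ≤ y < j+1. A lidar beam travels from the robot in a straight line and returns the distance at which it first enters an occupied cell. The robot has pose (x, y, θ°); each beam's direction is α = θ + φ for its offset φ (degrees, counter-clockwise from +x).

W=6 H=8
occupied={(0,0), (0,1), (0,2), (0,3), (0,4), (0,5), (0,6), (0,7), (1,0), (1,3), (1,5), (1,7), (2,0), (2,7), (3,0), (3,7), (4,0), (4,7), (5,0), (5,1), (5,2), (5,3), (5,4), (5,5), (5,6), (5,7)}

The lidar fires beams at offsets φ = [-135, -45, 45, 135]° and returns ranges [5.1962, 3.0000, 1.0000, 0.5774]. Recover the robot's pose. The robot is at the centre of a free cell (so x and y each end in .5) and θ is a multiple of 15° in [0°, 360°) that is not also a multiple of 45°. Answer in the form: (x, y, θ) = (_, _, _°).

Enumerate (i+0.5, j+0.5, θ) over the 22 free cells and 16 admissible headings. For each, cast all 4 beams and compare to the given ranges.
  (1.5, 4.5, 210°): beam 1 = 0.5176 ≠ 5.1962 ✗
  (3.5, 2.5, 165°): beam 1 = 1.7321 ≠ 5.1962 ✗
  (3.5, 1.5, 105°): beam 1 = 1.0000 ≠ 5.1962 ✗
  …
  (4.5, 2.5, 255°): r_1=5.1962, r_2=3.0000, r_3=1.0000, r_4=0.5774 — all match ✓
Unique over the lattice → pose = (4.5, 2.5, 255°).

(x, y, θ) = (4.5, 2.5, 255°)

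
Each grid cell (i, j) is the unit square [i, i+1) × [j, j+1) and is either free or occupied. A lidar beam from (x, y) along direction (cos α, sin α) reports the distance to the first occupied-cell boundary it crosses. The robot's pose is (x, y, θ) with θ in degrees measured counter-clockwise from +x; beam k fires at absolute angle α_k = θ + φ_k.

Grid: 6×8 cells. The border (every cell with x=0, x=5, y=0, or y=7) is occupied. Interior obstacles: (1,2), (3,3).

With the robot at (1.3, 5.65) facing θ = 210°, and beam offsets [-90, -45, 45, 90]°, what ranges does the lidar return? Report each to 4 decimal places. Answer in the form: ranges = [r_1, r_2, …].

ranges = [0.6000, 0.3106, 1.1591, 5.3694]

beam 1: φ=-90°, α=120°
  d=(-0.5000,0.8660)  start (1,5)  tX=0.6000 tY=0.4041  stride 1/|dx|=2.0000 1/|dy|=1.1547
    cross y-line → (1,6), t=0.4041
    cross x-line → (0,6), t=0.6000 (wall)
  → r_1 = 0.6000
beam 2: φ=-45°, α=165°
  d=(-0.9659,0.2588)  start (1,5)  tX=0.3106 tY=1.3523  stride 1/|dx|=1.0353 1/|dy|=3.8637
    cross x-line → (0,5), t=0.3106 (wall)
  → r_2 = 0.3106
beam 3: φ=45°, α=255°
  d=(-0.2588,-0.9659)  start (1,5)  tX=1.1591 tY=0.6729  stride 1/|dx|=3.8637 1/|dy|=1.0353
    cross y-line → (1,4), t=0.6729
    cross x-line → (0,4), t=1.1591 (wall)
  → r_3 = 1.1591
beam 4: φ=90°, α=300°
  d=(0.5000,-0.8660)  start (1,5)  tX=1.4000 tY=0.7506  stride 1/|dx|=2.0000 1/|dy|=1.1547
    cross y-line → (1,4), t=0.7506
    cross x-line → (2,4), t=1.4000
    cross y-line → (2,3), t=1.9053
    cross y-line → (2,2), t=3.0600
    cross x-line → (3,2), t=3.4000
    cross y-line → (3,1), t=4.2147
    cross y-line → (3,0), t=5.3694 (wall)
  → r_4 = 5.3694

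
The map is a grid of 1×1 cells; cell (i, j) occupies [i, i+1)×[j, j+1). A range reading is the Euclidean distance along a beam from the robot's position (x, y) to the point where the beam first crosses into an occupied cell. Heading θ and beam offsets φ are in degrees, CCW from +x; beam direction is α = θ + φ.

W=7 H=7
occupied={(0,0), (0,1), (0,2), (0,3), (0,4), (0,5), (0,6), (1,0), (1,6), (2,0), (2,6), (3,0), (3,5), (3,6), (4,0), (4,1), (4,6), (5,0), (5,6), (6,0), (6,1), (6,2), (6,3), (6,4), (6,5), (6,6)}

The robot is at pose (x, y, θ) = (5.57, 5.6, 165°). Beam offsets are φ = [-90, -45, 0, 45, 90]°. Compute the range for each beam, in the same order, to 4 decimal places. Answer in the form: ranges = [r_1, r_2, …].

ranges = [0.4141, 0.4619, 1.5455, 5.2770, 3.7270]

beam 1: φ=-90°, α=75°
  d=(0.2588,0.9659)  start (5,5)  tX=1.6614 tY=0.4141  stride 1/|dx|=3.8637 1/|dy|=1.0353
    cross y-line → (5,6), t=0.4141 (wall)
  → r_1 = 0.4141
beam 2: φ=-45°, α=120°
  d=(-0.5000,0.8660)  start (5,5)  tX=1.1400 tY=0.4619  stride 1/|dx|=2.0000 1/|dy|=1.1547
    cross y-line → (5,6), t=0.4619 (wall)
  → r_2 = 0.4619
beam 3: φ=0°, α=165°
  d=(-0.9659,0.2588)  start (5,5)  tX=0.5901 tY=1.5455  stride 1/|dx|=1.0353 1/|dy|=3.8637
    cross x-line → (4,5), t=0.5901
    cross y-line → (4,6), t=1.5455 (wall)
  → r_3 = 1.5455
beam 4: φ=45°, α=210°
  d=(-0.8660,-0.5000)  start (5,5)  tX=0.6582 tY=1.2000  stride 1/|dx|=1.1547 1/|dy|=2.0000
    cross x-line → (4,5), t=0.6582
    cross y-line → (4,4), t=1.2000
    cross x-line → (3,4), t=1.8129
    cross x-line → (2,4), t=2.9676
    cross y-line → (2,3), t=3.2000
    cross x-line → (1,3), t=4.1223
    cross y-line → (1,2), t=5.2000
    cross x-line → (0,2), t=5.2770 (wall)
  → r_4 = 5.2770
beam 5: φ=90°, α=255°
  d=(-0.2588,-0.9659)  start (5,5)  tX=2.2023 tY=0.6212  stride 1/|dx|=3.8637 1/|dy|=1.0353
    cross y-line → (5,4), t=0.6212
    cross y-line → (5,3), t=1.6564
    cross x-line → (4,3), t=2.2023
    cross y-line → (4,2), t=2.6917
    cross y-line → (4,1), t=3.7270 (wall)
  → r_5 = 3.7270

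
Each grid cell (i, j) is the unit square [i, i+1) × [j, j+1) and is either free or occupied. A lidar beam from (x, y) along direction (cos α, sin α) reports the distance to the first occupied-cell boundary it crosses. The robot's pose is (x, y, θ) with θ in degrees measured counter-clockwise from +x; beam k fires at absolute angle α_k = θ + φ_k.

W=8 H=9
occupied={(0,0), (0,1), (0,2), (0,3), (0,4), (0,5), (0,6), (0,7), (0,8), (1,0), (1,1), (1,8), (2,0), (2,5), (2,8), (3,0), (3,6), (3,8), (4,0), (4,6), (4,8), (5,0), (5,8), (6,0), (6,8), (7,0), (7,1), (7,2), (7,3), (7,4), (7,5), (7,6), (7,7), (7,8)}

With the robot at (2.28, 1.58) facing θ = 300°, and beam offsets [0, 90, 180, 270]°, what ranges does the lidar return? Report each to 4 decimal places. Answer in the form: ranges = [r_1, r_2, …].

ranges = [0.6697, 5.4502, 2.5600, 0.3233]

beam 1: φ=0°, α=300°
  d=(0.5000,-0.8660)  start (2,1)  tX=1.4400 tY=0.6697  stride 1/|dx|=2.0000 1/|dy|=1.1547
    cross y-line → (2,0), t=0.6697 (wall)
  → r_1 = 0.6697
beam 2: φ=90°, α=30°
  d=(0.8660,0.5000)  start (2,1)  tX=0.8314 tY=0.8400  stride 1/|dx|=1.1547 1/|dy|=2.0000
    cross x-line → (3,1), t=0.8314
    cross y-line → (3,2), t=0.8400
    cross x-line → (4,2), t=1.9861
    cross y-line → (4,3), t=2.8400
    cross x-line → (5,3), t=3.1408
    cross x-line → (6,3), t=4.2955
    cross y-line → (6,4), t=4.8400
    cross x-line → (7,4), t=5.4502 (wall)
  → r_2 = 5.4502
beam 3: φ=180°, α=120°
  d=(-0.5000,0.8660)  start (2,1)  tX=0.5600 tY=0.4850  stride 1/|dx|=2.0000 1/|dy|=1.1547
    cross y-line → (2,2), t=0.4850
    cross x-line → (1,2), t=0.5600
    cross y-line → (1,3), t=1.6397
    cross x-line → (0,3), t=2.5600 (wall)
  → r_3 = 2.5600
beam 4: φ=270°, α=210°
  d=(-0.8660,-0.5000)  start (2,1)  tX=0.3233 tY=1.1600  stride 1/|dx|=1.1547 1/|dy|=2.0000
    cross x-line → (1,1), t=0.3233 (wall)
  → r_4 = 0.3233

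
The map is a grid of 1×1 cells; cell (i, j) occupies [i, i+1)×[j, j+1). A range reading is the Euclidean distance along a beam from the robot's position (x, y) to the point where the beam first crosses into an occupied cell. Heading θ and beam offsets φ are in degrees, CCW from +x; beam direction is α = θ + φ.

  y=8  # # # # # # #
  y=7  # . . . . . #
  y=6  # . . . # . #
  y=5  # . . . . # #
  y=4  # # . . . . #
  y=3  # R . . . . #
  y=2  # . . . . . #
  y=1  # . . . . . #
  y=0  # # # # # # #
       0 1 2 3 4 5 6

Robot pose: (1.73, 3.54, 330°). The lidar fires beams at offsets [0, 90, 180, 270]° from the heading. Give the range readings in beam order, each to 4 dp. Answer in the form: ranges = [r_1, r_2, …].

ranges = [4.9306, 0.5312, 0.8429, 1.4600]

beam 1: φ=0°, α=330°
  direction (0.8660, -0.5000); cell (1,3); t to first gridline: x 0.3118, y 1.0800 (then +1.1547 / +2.0000)
    (2,3) via x @ 0.3118
    (2,2) via y @ 1.0800
    (3,2) via x @ 1.4665
    (4,2) via x @ 2.6212
    (4,1) via y @ 3.0800
    (5,1) via x @ 3.7759
    (6,1) via x @ 4.9306  # hit
  → r_1 = 4.9306
beam 2: φ=90°, α=60°
  direction (0.5000, 0.8660); cell (1,3); t to first gridline: x 0.5400, y 0.5312 (then +2.0000 / +1.1547)
    (1,4) via y @ 0.5312  # hit
  → r_2 = 0.5312
beam 3: φ=180°, α=150°
  direction (-0.8660, 0.5000); cell (1,3); t to first gridline: x 0.8429, y 0.9200 (then +1.1547 / +2.0000)
    (0,3) via x @ 0.8429  # hit
  → r_3 = 0.8429
beam 4: φ=270°, α=240°
  direction (-0.5000, -0.8660); cell (1,3); t to first gridline: x 1.4600, y 0.6235 (then +2.0000 / +1.1547)
    (1,2) via y @ 0.6235
    (0,2) via x @ 1.4600  # hit
  → r_4 = 1.4600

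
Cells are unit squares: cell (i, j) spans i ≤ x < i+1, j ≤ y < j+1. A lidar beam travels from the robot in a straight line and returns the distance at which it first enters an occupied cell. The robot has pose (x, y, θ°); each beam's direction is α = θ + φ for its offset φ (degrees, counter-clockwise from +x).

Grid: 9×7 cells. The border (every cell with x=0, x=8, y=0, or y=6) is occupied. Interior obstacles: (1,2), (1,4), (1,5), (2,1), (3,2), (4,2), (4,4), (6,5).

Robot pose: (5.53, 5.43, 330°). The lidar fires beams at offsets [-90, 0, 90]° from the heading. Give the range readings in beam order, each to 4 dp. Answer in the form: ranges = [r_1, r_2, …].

ranges = [1.0600, 0.5427, 0.6582]

beam 1: φ=-90°, α=240°
  dir = (cos 240°, sin 240°) = (-0.5000, -0.8660); from cell (5,5)
  next x-line at t=1.0600, next y-line at t=0.4965; Δt_x=2.0000, Δt_y=1.1547
    y: enter (5,4) at t=0.4965
    x: enter (4,4) at t=1.0600 ← occupied
  → r_1 = 1.0600
beam 2: φ=0°, α=330°
  dir = (cos 330°, sin 330°) = (0.8660, -0.5000); from cell (5,5)
  next x-line at t=0.5427, next y-line at t=0.8600; Δt_x=1.1547, Δt_y=2.0000
    x: enter (6,5) at t=0.5427 ← occupied
  → r_2 = 0.5427
beam 3: φ=90°, α=60°
  dir = (cos 60°, sin 60°) = (0.5000, 0.8660); from cell (5,5)
  next x-line at t=0.9400, next y-line at t=0.6582; Δt_x=2.0000, Δt_y=1.1547
    y: enter (5,6) at t=0.6582 ← occupied
  → r_3 = 0.6582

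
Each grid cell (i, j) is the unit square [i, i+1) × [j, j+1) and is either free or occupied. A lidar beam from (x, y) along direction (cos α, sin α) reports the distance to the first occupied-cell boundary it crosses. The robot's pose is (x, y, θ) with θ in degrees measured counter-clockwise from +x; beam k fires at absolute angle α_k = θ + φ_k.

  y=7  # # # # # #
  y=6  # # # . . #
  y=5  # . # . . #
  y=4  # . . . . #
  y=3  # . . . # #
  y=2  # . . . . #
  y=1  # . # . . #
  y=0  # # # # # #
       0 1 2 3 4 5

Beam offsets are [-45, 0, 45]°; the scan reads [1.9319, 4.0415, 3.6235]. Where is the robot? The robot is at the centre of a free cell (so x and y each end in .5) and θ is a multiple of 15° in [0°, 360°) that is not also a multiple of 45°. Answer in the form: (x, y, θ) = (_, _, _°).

Enumerate (i+0.5, j+0.5, θ) over the 19 free cells and 16 admissible headings. For each, cast all 3 beams and compare to the given ranges.
  (1.5, 5.5, 255°): beam 1 = 0.5774 ≠ 1.9319 ✗
  (4.5, 6.5, 165°): beam 1 = 0.5774 ≠ 1.9319 ✗
  (4.5, 1.5, 210°): beam 1 = 1.5529 ≠ 1.9319 ✗
  (3.5, 6.5, 300°): beam 1 = 4.6587 ≠ 1.9319 ✗
  (1.5, 3.5, 165°): beam 1 = 1.0000 ≠ 1.9319 ✗
  …
  (1.5, 3.5, 330°): r_1=1.9319, r_2=4.0415, r_3=3.6235 — all match ✓
No second candidate reproduces the full scan.

(x, y, θ) = (1.5, 3.5, 330°)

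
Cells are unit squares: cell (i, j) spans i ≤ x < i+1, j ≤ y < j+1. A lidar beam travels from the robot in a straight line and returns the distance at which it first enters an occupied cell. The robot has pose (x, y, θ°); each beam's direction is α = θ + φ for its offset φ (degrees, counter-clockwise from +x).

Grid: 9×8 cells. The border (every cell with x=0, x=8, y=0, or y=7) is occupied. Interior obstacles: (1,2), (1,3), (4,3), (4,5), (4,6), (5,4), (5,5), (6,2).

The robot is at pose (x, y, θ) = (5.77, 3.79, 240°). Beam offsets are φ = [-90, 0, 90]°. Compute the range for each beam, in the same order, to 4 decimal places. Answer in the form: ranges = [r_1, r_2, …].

ranges = [0.4200, 3.2216, 2.5750]

beam 1: φ=-90°, α=150°
  d=(-0.8660,0.5000)  start (5,3)  tX=0.8891 tY=0.4200  stride 1/|dx|=1.1547 1/|dy|=2.0000
    cross y-line → (5,4), t=0.4200 (wall)
  → r_1 = 0.4200
beam 2: φ=0°, α=240°
  d=(-0.5000,-0.8660)  start (5,3)  tX=1.5400 tY=0.9122  stride 1/|dx|=2.0000 1/|dy|=1.1547
    cross y-line → (5,2), t=0.9122
    cross x-line → (4,2), t=1.5400
    cross y-line → (4,1), t=2.0669
    cross y-line → (4,0), t=3.2216 (wall)
  → r_2 = 3.2216
beam 3: φ=90°, α=330°
  d=(0.8660,-0.5000)  start (5,3)  tX=0.2656 tY=1.5800  stride 1/|dx|=1.1547 1/|dy|=2.0000
    cross x-line → (6,3), t=0.2656
    cross x-line → (7,3), t=1.4203
    cross y-line → (7,2), t=1.5800
    cross x-line → (8,2), t=2.5750 (wall)
  → r_3 = 2.5750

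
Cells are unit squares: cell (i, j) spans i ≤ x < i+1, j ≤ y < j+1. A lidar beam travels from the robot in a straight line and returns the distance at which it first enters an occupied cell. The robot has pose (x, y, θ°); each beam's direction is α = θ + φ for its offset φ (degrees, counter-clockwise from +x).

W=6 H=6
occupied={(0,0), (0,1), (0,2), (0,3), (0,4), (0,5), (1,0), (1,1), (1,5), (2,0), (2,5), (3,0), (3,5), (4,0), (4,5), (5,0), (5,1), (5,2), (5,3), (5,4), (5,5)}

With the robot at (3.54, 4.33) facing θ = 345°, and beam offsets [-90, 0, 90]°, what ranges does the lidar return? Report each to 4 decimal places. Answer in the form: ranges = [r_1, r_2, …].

beam 1: φ=-90°, α=255°
  d=(-0.2588,-0.9659)  start (3,4)  tX=2.0864 tY=0.3416  stride 1/|dx|=3.8637 1/|dy|=1.0353
    cross y-line → (3,3), t=0.3416
    cross y-line → (3,2), t=1.3769
    cross x-line → (2,2), t=2.0864
    cross y-line → (2,1), t=2.4122
    cross y-line → (2,0), t=3.4475 (wall)
  → r_1 = 3.4475
beam 2: φ=0°, α=345°
  d=(0.9659,-0.2588)  start (3,4)  tX=0.4762 tY=1.2750  stride 1/|dx|=1.0353 1/|dy|=3.8637
    cross x-line → (4,4), t=0.4762
    cross y-line → (4,3), t=1.2750
    cross x-line → (5,3), t=1.5115 (wall)
  → r_2 = 1.5115
beam 3: φ=90°, α=75°
  d=(0.2588,0.9659)  start (3,4)  tX=1.7773 tY=0.6936  stride 1/|dx|=3.8637 1/|dy|=1.0353
    cross y-line → (3,5), t=0.6936 (wall)
  → r_3 = 0.6936

ranges = [3.4475, 1.5115, 0.6936]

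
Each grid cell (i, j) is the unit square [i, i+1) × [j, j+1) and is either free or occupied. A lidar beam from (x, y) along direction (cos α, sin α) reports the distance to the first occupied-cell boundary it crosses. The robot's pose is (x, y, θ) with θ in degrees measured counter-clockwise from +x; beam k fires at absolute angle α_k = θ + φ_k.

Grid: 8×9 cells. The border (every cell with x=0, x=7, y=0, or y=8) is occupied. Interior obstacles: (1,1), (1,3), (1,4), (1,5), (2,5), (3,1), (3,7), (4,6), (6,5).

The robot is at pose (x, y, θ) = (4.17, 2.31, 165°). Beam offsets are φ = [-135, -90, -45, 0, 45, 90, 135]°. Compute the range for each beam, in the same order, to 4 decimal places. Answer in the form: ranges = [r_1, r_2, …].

ranges = [3.2678, 5.8907, 3.1061, 2.6660, 0.6200, 0.6568, 1.5127]

beam 1: φ=-135°, α=30°
  cosα=0.8660 sinα=0.5000 | (4,2) | tMaxX 0.9584 tMaxY 1.3800 | tΔX 1.1547 tΔY 2.0000
    t=0.9584 [x] (5,2)
    t=1.3800 [y] (5,3)
    t=2.1131 [x] (6,3)
    t=3.2678 [x] (7,3) — stop
  → r_1 = 3.2678
beam 2: φ=-90°, α=75°
  cosα=0.2588 sinα=0.9659 | (4,2) | tMaxX 3.2069 tMaxY 0.7143 | tΔX 3.8637 tΔY 1.0353
    t=0.7143 [y] (4,3)
    t=1.7496 [y] (4,4)
    t=2.7849 [y] (4,5)
    t=3.2069 [x] (5,5)
    t=3.8202 [y] (5,6)
    t=4.8554 [y] (5,7)
    t=5.8907 [y] (5,8) — stop
  → r_2 = 5.8907
beam 3: φ=-45°, α=120°
  cosα=-0.5000 sinα=0.8660 | (4,2) | tMaxX 0.3400 tMaxY 0.7967 | tΔX 2.0000 tΔY 1.1547
    t=0.3400 [x] (3,2)
    t=0.7967 [y] (3,3)
    t=1.9514 [y] (3,4)
    t=2.3400 [x] (2,4)
    t=3.1061 [y] (2,5) — stop
  → r_3 = 3.1061
beam 4: φ=0°, α=165°
  cosα=-0.9659 sinα=0.2588 | (4,2) | tMaxX 0.1760 tMaxY 2.6660 | tΔX 1.0353 tΔY 3.8637
    t=0.1760 [x] (3,2)
    t=1.2113 [x] (2,2)
    t=2.2465 [x] (1,2)
    t=2.6660 [y] (1,3) — stop
  → r_4 = 2.6660
beam 5: φ=45°, α=210°
  cosα=-0.8660 sinα=-0.5000 | (4,2) | tMaxX 0.1963 tMaxY 0.6200 | tΔX 1.1547 tΔY 2.0000
    t=0.1963 [x] (3,2)
    t=0.6200 [y] (3,1) — stop
  → r_5 = 0.6200
beam 6: φ=90°, α=255°
  cosα=-0.2588 sinα=-0.9659 | (4,2) | tMaxX 0.6568 tMaxY 0.3209 | tΔX 3.8637 tΔY 1.0353
    t=0.3209 [y] (4,1)
    t=0.6568 [x] (3,1) — stop
  → r_6 = 0.6568
beam 7: φ=135°, α=300°
  cosα=0.5000 sinα=-0.8660 | (4,2) | tMaxX 1.6600 tMaxY 0.3580 | tΔX 2.0000 tΔY 1.1547
    t=0.3580 [y] (4,1)
    t=1.5127 [y] (4,0) — stop
  → r_7 = 1.5127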